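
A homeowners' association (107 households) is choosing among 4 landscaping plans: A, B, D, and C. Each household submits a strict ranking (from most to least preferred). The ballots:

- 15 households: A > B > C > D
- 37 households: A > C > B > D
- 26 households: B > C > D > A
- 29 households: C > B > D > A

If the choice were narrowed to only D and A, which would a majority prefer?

D

Voters preferring D to A: 55; preferring A to D: 52.
D wins the head-to-head.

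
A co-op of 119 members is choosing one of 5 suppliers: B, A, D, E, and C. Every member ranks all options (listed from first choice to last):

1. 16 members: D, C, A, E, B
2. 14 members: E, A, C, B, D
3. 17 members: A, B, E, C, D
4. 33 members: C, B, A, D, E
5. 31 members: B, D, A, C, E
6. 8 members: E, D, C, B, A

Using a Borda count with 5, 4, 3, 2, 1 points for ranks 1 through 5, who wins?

B

B: 16·1 + 14·2 + 17·4 + 33·4 + 31·5 + 8·2 = 415
A: 16·3 + 14·4 + 17·5 + 33·3 + 31·3 + 8·1 = 389
D: 16·5 + 14·1 + 17·1 + 33·2 + 31·4 + 8·4 = 333
E: 16·2 + 14·5 + 17·3 + 33·1 + 31·1 + 8·5 = 257
C: 16·4 + 14·3 + 17·2 + 33·5 + 31·2 + 8·3 = 391
B has the highest Borda score (415).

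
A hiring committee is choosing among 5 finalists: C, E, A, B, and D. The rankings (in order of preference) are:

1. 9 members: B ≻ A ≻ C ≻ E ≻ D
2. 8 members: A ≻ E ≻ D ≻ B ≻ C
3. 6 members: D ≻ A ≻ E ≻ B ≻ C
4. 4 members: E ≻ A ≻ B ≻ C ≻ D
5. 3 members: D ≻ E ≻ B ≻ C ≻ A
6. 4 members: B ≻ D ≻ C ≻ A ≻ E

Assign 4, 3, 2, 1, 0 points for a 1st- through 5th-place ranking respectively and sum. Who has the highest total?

C: 9·2 + 8·0 + 6·0 + 4·1 + 3·1 + 4·2 = 33
E: 9·1 + 8·3 + 6·2 + 4·4 + 3·3 + 4·0 = 70
A: 9·3 + 8·4 + 6·3 + 4·3 + 3·0 + 4·1 = 93
B: 9·4 + 8·1 + 6·1 + 4·2 + 3·2 + 4·4 = 80
D: 9·0 + 8·2 + 6·4 + 4·0 + 3·4 + 4·3 = 64
A has the highest Borda score (93).

A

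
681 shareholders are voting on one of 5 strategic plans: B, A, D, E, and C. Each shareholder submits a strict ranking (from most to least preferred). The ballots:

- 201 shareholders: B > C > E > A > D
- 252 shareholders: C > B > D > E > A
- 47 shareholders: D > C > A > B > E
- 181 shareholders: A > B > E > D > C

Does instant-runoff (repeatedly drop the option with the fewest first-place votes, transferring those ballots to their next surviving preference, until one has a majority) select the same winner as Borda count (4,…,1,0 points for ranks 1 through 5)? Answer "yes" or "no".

Instant-runoff — R1 B 201, A 181, D 47, E 0, C 252 (E out); R2 B 201, A 181, D 47, C 252 (D out); R3 B 201, A 181, C 299 (A out); R4 B 382, C 299 (B winner). Winner: B.
Borda — scores: B 2150, A 1019, D 873, E 1016, C 1752. Winner: B.
The two methods agree.

yes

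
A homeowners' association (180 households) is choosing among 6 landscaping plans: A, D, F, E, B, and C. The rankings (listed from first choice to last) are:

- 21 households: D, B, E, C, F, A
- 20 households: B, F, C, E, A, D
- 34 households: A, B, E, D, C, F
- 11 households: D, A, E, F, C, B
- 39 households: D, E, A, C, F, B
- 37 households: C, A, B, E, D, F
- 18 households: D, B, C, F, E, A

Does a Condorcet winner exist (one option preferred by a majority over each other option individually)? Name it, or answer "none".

none

Checking pairwise contests:
E beats A 98–82.
A beats D 91–89.
A beats F 121–59.
B beats E 130–50.
A beats B 121–59.
D beats C 123–57.
Every option loses at least one head-to-head, so there is no Condorcet winner.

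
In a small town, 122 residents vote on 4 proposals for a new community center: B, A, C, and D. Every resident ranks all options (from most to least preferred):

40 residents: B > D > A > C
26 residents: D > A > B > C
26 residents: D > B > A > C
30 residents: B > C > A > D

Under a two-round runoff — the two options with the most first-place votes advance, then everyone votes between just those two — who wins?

Round 1 first-place votes: B 70, A 0, C 0, D 52.
B and D advance.
Runoff: B is preferred to D by 70 voters; D by 52.
B wins the runoff.

B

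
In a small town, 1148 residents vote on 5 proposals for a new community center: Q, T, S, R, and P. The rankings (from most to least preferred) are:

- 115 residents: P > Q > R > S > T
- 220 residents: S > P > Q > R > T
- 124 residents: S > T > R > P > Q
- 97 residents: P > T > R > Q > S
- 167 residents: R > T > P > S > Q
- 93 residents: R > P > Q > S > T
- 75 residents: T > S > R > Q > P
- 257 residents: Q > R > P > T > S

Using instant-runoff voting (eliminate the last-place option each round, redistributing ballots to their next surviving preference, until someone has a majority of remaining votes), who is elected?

Round 1: Q 257, T 75, S 344, R 260, P 212. Eliminate T.
Round 2: Q 257, S 419, R 260, P 212. Eliminate P.
Round 3: Q 372, S 419, R 357. Eliminate R.
Round 4: Q 562, S 586. S has a majority.

S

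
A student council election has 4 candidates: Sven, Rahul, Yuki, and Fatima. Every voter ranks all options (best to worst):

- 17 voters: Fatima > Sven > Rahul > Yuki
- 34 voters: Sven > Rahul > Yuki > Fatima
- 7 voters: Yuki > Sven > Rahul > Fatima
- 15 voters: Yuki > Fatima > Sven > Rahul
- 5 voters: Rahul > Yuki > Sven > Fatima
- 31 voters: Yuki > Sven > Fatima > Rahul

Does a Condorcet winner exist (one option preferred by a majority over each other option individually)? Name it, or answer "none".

none

Checking pairwise contests:
Yuki beats Sven 58–51.
Sven beats Rahul 104–5.
Rahul beats Yuki 56–53.
Sven beats Fatima 77–32.
Every option loses at least one head-to-head, so there is no Condorcet winner.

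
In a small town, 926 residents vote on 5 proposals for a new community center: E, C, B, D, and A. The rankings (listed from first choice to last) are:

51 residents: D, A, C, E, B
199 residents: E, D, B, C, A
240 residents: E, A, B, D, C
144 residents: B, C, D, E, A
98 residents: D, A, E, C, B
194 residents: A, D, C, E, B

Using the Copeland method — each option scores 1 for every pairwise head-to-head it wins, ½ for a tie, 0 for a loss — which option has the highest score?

D

E: beats C, B, and A; loses to D → score 3.
C: loses to E, B, D, and A → score 0.
B: beats C; loses to E, D, and A → score 1.
D: beats E, C, B, and A → score 4.
A: beats C and B; loses to E and D → score 2.
D has the best pairwise record.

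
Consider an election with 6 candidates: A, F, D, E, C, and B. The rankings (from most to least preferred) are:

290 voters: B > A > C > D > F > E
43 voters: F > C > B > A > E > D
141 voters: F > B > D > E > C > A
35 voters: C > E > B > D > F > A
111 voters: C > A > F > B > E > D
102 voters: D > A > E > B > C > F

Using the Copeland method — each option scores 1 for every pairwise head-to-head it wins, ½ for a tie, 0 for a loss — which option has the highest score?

A: beats F, D, E, and C; loses to B → score 4.
F: beats E; loses to A, D, C, and B → score 1.
D: beats F and E; loses to A, C, and B → score 2.
E: loses to A, F, D, C, and B → score 0.
C: beats F, D, and E; loses to A and B → score 3.
B: beats A, F, D, E, and C → score 5.
B has the best pairwise record.

B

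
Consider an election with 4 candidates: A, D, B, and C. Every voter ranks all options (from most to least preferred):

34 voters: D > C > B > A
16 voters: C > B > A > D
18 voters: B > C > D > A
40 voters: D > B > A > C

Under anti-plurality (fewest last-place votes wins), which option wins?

B

Last-place votes: A 52, D 16, B 0, C 40.
B is ranked last by the fewest voters, so B wins.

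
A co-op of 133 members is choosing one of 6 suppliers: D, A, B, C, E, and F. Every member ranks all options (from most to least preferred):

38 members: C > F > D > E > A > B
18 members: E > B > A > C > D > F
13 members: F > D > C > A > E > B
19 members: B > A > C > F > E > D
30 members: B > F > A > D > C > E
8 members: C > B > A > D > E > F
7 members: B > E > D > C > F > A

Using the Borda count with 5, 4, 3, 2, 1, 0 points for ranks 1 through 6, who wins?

D: 38·3 + 18·1 + 13·4 + 19·0 + 30·2 + 8·2 + 7·3 = 281
A: 38·1 + 18·3 + 13·2 + 19·4 + 30·3 + 8·3 + 7·0 = 308
B: 38·0 + 18·4 + 13·0 + 19·5 + 30·5 + 8·4 + 7·5 = 384
C: 38·5 + 18·2 + 13·3 + 19·3 + 30·1 + 8·5 + 7·2 = 406
E: 38·2 + 18·5 + 13·1 + 19·1 + 30·0 + 8·1 + 7·4 = 234
F: 38·4 + 18·0 + 13·5 + 19·2 + 30·4 + 8·0 + 7·1 = 382
C has the highest Borda score (406).

C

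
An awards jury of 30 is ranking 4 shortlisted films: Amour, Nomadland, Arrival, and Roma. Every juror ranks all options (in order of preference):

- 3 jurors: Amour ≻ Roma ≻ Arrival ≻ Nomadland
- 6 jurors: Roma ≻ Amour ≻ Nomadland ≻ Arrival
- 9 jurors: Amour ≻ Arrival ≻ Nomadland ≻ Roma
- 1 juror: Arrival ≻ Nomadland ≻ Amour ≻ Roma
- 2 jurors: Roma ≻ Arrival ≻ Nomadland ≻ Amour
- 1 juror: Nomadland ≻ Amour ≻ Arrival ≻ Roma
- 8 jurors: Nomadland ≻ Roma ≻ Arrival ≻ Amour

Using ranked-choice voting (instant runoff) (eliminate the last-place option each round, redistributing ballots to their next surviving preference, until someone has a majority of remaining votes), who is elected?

Amour

Round 1: Amour 12, Nomadland 9, Arrival 1, Roma 8. Eliminate Arrival.
Round 2: Amour 12, Nomadland 10, Roma 8. Eliminate Roma.
Round 3: Amour 18, Nomadland 12. Amour has a majority.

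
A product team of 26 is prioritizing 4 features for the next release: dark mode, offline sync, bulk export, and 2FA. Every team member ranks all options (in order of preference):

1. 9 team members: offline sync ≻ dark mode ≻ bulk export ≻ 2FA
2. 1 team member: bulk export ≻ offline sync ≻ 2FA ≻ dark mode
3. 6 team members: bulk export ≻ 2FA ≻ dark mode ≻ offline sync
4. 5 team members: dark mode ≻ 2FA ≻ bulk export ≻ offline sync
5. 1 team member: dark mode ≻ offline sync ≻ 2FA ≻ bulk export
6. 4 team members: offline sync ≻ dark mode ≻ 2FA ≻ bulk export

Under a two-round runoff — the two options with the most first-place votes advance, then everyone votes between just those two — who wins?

Round 1 first-place votes: dark mode 6, offline sync 13, bulk export 7, 2FA 0.
offline sync and bulk export advance.
Runoff: offline sync is preferred to bulk export by 14 voters; bulk export by 12.
offline sync wins the runoff.

offline sync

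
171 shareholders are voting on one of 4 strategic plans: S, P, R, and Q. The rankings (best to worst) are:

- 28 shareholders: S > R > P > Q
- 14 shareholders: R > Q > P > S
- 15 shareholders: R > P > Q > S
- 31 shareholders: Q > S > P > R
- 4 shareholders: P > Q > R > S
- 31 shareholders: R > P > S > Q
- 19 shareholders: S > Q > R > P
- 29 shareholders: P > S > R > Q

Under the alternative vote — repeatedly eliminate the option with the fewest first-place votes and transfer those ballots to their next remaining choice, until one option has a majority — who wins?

S

Round 1: S 47, P 33, R 60, Q 31. Eliminate Q.
Round 2: S 78, P 33, R 60. Eliminate P.
Round 3: S 107, R 64. S has a majority.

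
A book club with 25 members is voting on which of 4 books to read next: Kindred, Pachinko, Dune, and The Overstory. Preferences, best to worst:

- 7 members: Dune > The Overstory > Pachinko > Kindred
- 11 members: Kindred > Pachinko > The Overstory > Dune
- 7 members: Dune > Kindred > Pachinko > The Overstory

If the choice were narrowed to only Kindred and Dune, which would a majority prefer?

Voters preferring Kindred to Dune: 11; preferring Dune to Kindred: 14.
Dune wins the head-to-head.

Dune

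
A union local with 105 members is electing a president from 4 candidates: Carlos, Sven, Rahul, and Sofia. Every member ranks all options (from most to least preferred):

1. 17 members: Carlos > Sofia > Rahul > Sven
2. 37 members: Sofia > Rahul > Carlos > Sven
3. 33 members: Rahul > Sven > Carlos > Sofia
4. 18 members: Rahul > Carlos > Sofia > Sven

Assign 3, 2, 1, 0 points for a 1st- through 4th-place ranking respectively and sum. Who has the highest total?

Rahul

Carlos: 17·3 + 37·1 + 33·1 + 18·2 = 157
Sven: 17·0 + 37·0 + 33·2 + 18·0 = 66
Rahul: 17·1 + 37·2 + 33·3 + 18·3 = 244
Sofia: 17·2 + 37·3 + 33·0 + 18·1 = 163
Rahul has the highest Borda score (244).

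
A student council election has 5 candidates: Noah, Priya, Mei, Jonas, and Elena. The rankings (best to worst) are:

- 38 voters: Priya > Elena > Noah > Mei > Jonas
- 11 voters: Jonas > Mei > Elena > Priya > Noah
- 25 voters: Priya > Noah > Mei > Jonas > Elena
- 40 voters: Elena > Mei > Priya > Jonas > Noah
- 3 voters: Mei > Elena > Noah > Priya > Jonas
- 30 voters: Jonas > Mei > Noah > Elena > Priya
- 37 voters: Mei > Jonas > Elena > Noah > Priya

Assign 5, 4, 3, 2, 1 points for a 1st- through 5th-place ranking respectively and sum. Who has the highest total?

Noah: 38·3 + 11·1 + 25·4 + 40·1 + 3·3 + 30·3 + 37·2 = 438
Priya: 38·5 + 11·2 + 25·5 + 40·3 + 3·2 + 30·1 + 37·1 = 530
Mei: 38·2 + 11·4 + 25·3 + 40·4 + 3·5 + 30·4 + 37·5 = 675
Jonas: 38·1 + 11·5 + 25·2 + 40·2 + 3·1 + 30·5 + 37·4 = 524
Elena: 38·4 + 11·3 + 25·1 + 40·5 + 3·4 + 30·2 + 37·3 = 593
Mei has the highest Borda score (675).

Mei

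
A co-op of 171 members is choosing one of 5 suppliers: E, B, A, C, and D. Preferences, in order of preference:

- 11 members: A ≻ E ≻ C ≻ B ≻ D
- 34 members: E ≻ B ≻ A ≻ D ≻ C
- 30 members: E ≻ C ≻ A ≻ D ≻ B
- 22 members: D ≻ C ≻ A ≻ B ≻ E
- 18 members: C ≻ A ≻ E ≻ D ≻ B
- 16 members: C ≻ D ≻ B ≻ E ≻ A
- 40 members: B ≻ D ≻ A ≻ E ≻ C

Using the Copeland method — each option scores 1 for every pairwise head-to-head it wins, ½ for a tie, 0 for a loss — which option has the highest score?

E: beats B, C, and D; loses to A → score 3.
B: beats A; loses to E, C, and D → score 1.
A: beats E and D; loses to B and C → score 2.
C: beats B and A; loses to E and D → score 2.
D: beats B and C; loses to E and A → score 2.
E has the best pairwise record.

E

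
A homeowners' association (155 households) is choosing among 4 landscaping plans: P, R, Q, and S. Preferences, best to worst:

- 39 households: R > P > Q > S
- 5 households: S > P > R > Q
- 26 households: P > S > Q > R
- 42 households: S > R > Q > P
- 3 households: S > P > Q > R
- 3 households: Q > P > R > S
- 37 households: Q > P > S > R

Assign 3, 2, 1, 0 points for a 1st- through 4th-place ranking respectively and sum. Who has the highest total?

P: 39·2 + 5·2 + 26·3 + 42·0 + 3·2 + 3·2 + 37·2 = 252
R: 39·3 + 5·1 + 26·0 + 42·2 + 3·0 + 3·1 + 37·0 = 209
Q: 39·1 + 5·0 + 26·1 + 42·1 + 3·1 + 3·3 + 37·3 = 230
S: 39·0 + 5·3 + 26·2 + 42·3 + 3·3 + 3·0 + 37·1 = 239
P has the highest Borda score (252).

P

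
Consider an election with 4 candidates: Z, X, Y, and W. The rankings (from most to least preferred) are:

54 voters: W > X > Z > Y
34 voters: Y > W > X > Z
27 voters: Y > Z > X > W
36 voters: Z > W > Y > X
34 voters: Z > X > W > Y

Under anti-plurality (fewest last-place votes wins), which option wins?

Last-place votes: Z 34, X 36, Y 88, W 27.
W is ranked last by the fewest voters, so W wins.

W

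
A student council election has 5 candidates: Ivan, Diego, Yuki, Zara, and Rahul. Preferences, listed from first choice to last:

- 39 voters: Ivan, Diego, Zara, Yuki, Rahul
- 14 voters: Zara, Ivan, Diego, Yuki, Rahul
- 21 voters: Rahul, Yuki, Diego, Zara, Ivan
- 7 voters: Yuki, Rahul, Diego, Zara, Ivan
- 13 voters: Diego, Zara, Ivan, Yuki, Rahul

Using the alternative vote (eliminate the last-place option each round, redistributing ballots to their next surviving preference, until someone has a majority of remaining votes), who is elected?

Ivan

Round 1: Ivan 39, Diego 13, Yuki 7, Zara 14, Rahul 21. Eliminate Yuki.
Round 2: Ivan 39, Diego 13, Zara 14, Rahul 28. Eliminate Diego.
Round 3: Ivan 39, Zara 27, Rahul 28. Eliminate Zara.
Round 4: Ivan 66, Rahul 28. Ivan has a majority.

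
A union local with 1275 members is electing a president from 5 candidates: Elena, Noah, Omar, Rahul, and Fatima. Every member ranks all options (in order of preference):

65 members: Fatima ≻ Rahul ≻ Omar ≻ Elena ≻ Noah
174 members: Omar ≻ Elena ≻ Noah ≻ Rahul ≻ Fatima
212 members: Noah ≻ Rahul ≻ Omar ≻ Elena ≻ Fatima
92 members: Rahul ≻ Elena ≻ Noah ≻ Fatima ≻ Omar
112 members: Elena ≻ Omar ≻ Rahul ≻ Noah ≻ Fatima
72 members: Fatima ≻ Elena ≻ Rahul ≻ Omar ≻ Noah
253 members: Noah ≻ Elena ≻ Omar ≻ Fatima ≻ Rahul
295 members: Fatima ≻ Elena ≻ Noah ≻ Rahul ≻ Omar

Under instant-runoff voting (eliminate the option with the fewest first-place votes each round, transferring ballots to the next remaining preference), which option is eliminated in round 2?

Omar

Round 1: Elena 112, Noah 465, Omar 174, Rahul 92, Fatima 432. Eliminate Rahul.
Round 2: Elena 204, Noah 465, Omar 174, Fatima 432. Eliminate Omar.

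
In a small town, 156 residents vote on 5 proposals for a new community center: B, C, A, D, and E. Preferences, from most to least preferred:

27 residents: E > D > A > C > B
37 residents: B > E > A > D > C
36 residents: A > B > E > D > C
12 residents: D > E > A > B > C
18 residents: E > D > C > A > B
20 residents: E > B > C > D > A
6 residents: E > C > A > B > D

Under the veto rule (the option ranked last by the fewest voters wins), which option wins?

E

Last-place votes: B 45, C 85, A 20, D 6, E 0.
E is ranked last by the fewest voters, so E wins.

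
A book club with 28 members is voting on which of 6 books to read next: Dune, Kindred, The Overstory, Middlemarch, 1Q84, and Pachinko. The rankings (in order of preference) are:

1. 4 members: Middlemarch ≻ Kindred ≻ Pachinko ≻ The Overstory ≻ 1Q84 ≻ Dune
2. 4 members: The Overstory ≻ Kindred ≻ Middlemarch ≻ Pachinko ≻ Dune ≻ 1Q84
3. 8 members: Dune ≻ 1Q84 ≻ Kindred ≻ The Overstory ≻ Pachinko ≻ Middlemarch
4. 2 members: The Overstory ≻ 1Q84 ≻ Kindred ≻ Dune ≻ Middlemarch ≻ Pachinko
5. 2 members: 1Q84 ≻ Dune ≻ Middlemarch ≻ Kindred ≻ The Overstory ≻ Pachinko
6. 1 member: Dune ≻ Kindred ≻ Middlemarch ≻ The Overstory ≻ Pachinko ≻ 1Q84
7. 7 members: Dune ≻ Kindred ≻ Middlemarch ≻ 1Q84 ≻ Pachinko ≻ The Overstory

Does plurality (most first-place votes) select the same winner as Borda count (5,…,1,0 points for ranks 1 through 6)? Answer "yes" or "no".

Plurality — first-place votes: Dune 16, Kindred 0, The Overstory 6, Middlemarch 4, 1Q84 2, Pachinko 0. Winner: Dune.
Borda — scores: Dune 96, Kindred 98, The Overstory 58, Middlemarch 64, 1Q84 68, Pachinko 36. Winner: Kindred.
The two methods disagree.

no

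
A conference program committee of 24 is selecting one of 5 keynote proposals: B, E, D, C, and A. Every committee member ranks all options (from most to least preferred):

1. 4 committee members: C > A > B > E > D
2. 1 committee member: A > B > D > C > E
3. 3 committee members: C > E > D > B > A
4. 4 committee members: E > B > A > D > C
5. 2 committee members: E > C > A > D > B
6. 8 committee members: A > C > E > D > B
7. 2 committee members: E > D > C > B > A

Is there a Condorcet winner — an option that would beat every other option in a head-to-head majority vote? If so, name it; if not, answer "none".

A

A vs B: 15–9 for A.
A vs E: 13–11 for A.
A vs D: 19–5 for A.
A vs C: 13–11 for A.
A beats every other option head-to-head.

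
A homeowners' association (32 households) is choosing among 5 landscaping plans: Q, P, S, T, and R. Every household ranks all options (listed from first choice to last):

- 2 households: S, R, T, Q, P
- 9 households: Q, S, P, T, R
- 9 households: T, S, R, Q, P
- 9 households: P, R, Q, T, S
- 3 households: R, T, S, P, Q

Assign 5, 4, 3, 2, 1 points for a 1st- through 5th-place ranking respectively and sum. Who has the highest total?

Q: 2·2 + 9·5 + 9·2 + 9·3 + 3·1 = 97
P: 2·1 + 9·3 + 9·1 + 9·5 + 3·2 = 89
S: 2·5 + 9·4 + 9·4 + 9·1 + 3·3 = 100
T: 2·3 + 9·2 + 9·5 + 9·2 + 3·4 = 99
R: 2·4 + 9·1 + 9·3 + 9·4 + 3·5 = 95
S has the highest Borda score (100).

S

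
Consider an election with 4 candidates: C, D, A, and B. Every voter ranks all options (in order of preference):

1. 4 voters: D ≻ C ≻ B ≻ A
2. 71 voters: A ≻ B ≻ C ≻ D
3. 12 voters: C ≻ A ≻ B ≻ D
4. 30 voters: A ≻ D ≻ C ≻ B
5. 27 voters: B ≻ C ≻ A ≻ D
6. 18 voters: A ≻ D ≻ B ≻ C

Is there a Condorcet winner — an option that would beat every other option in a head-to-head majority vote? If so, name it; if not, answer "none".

A vs C: 119–43 for A.
A vs D: 158–4 for A.
A vs B: 131–31 for A.
A beats every other option head-to-head.

A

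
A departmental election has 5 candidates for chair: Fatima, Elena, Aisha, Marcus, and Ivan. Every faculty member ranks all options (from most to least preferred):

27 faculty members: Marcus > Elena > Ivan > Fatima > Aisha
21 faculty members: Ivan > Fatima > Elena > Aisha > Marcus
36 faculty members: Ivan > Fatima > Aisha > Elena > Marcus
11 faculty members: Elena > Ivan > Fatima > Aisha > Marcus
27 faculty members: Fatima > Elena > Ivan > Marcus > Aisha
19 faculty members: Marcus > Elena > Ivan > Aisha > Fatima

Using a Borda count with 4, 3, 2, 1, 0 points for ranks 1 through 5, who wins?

Fatima: 27·1 + 21·3 + 36·3 + 11·2 + 27·4 + 19·0 = 328
Elena: 27·3 + 21·2 + 36·1 + 11·4 + 27·3 + 19·3 = 341
Aisha: 27·0 + 21·1 + 36·2 + 11·1 + 27·0 + 19·1 = 123
Marcus: 27·4 + 21·0 + 36·0 + 11·0 + 27·1 + 19·4 = 211
Ivan: 27·2 + 21·4 + 36·4 + 11·3 + 27·2 + 19·2 = 407
Ivan has the highest Borda score (407).

Ivan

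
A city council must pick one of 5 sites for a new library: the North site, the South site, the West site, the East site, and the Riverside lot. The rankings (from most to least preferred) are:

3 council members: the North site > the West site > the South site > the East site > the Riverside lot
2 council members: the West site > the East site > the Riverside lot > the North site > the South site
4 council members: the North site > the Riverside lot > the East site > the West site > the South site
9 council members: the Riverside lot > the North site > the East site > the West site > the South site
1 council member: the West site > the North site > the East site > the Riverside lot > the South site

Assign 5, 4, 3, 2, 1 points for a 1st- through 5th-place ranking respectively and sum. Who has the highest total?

the North site

the North site: 3·5 + 2·2 + 4·5 + 9·4 + 1·4 = 79
the South site: 3·3 + 2·1 + 4·1 + 9·1 + 1·1 = 25
the West site: 3·4 + 2·5 + 4·2 + 9·2 + 1·5 = 53
the East site: 3·2 + 2·4 + 4·3 + 9·3 + 1·3 = 56
the Riverside lot: 3·1 + 2·3 + 4·4 + 9·5 + 1·2 = 72
the North site has the highest Borda score (79).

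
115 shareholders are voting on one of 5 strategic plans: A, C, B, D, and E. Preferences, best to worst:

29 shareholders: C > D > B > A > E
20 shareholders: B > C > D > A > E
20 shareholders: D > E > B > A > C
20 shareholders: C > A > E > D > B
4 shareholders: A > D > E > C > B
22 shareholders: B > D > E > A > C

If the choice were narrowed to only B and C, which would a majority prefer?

Voters preferring B to C: 62; preferring C to B: 53.
B wins the head-to-head.

B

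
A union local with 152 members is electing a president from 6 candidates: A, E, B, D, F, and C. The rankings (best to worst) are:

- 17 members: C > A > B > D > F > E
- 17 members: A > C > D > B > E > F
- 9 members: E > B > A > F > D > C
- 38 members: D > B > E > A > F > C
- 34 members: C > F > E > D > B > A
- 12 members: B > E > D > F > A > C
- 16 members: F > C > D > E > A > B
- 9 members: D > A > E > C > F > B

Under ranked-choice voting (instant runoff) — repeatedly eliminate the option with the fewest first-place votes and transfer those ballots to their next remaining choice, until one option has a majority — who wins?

Round 1: A 17, E 9, B 12, D 47, F 16, C 51. Eliminate E.
Round 2: A 17, B 21, D 47, F 16, C 51. Eliminate F.
Round 3: A 17, B 21, D 47, C 67. Eliminate A.
Round 4: B 21, D 47, C 84. C has a majority.

C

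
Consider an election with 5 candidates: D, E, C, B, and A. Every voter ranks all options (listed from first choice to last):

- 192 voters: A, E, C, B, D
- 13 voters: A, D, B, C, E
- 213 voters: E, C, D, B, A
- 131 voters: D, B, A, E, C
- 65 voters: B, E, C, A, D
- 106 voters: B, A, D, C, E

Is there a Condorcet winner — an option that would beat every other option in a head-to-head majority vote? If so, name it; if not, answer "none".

none

Checking pairwise contests:
E beats D 470–250.
A beats E 442–278.
E beats C 601–119.
E beats B 405–315.
B beats A 515–205.
Every option loses at least one head-to-head, so there is no Condorcet winner.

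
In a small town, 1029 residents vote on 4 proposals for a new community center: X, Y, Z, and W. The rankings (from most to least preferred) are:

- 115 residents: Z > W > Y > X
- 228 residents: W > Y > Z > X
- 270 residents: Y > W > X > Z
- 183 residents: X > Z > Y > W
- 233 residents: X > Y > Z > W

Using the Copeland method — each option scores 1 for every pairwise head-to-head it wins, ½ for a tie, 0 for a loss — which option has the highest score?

Y

X: beats Z; loses to Y and W → score 1.
Y: beats X, Z, and W → score 3.
Z: beats W; loses to X and Y → score 1.
W: beats X; loses to Y and Z → score 1.
Y has the best pairwise record.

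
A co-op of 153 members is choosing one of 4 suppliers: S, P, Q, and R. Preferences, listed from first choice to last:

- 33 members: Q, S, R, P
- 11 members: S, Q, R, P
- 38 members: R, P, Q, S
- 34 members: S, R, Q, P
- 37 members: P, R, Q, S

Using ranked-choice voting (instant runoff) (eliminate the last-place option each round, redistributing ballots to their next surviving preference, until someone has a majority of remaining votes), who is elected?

S

Round 1: S 45, P 37, Q 33, R 38. Eliminate Q.
Round 2: S 78, P 37, R 38. S has a majority.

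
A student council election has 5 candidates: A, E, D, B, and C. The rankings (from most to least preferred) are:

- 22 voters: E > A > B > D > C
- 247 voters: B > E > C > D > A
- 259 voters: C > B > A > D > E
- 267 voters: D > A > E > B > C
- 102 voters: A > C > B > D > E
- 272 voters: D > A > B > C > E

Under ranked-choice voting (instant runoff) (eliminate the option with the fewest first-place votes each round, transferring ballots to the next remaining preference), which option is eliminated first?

Round 1: A 102, E 22, D 539, B 247, C 259. Eliminate E.

E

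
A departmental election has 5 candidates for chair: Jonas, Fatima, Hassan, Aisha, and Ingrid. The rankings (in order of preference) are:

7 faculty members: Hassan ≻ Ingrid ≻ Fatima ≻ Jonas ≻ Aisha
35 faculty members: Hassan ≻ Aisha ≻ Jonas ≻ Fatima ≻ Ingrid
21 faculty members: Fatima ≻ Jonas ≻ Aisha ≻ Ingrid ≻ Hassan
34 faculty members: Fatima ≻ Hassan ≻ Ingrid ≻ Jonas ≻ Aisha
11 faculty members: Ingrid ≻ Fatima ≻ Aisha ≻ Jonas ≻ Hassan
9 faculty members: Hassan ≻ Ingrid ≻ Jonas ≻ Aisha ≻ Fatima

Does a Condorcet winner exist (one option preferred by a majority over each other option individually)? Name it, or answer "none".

Fatima

Fatima vs Jonas: 73–44 for Fatima.
Fatima vs Hassan: 66–51 for Fatima.
Fatima vs Aisha: 73–44 for Fatima.
Fatima vs Ingrid: 90–27 for Fatima.
Fatima beats every other option head-to-head.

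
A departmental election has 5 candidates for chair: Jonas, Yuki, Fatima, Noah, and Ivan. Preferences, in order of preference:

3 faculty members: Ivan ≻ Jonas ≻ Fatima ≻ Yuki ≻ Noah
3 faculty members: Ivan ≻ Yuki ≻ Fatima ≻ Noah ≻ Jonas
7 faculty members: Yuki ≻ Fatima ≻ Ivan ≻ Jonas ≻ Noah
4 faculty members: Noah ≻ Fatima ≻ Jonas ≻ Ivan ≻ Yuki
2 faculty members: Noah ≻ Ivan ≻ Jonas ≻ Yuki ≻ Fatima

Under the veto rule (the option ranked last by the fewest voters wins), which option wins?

Last-place votes: Jonas 3, Yuki 4, Fatima 2, Noah 10, Ivan 0.
Ivan is ranked last by the fewest voters, so Ivan wins.

Ivan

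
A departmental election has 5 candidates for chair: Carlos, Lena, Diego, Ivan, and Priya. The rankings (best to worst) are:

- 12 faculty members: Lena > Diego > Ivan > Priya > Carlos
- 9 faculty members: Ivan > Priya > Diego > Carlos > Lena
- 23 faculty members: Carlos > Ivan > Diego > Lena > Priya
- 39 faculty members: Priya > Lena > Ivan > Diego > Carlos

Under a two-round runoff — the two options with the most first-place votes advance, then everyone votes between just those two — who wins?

Round 1 first-place votes: Carlos 23, Lena 12, Diego 0, Ivan 9, Priya 39.
Priya and Carlos advance.
Runoff: Priya is preferred to Carlos by 60 voters; Carlos by 23.
Priya wins the runoff.

Priya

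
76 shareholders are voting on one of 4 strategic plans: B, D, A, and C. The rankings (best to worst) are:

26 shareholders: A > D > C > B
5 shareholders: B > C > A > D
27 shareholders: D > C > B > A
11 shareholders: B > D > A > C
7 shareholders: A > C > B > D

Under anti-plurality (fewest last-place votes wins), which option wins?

C

Last-place votes: B 26, D 12, A 27, C 11.
C is ranked last by the fewest voters, so C wins.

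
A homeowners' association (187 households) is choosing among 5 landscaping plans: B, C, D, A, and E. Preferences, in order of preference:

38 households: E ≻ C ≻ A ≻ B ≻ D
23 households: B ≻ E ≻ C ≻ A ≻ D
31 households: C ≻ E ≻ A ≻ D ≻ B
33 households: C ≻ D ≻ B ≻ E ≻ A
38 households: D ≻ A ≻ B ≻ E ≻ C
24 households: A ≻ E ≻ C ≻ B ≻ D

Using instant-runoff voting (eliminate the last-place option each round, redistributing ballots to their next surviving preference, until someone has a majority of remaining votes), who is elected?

E

Round 1: B 23, C 64, D 38, A 24, E 38. Eliminate B.
Round 2: C 64, D 38, A 24, E 61. Eliminate A.
Round 3: C 64, D 38, E 85. Eliminate D.
Round 4: C 64, E 123. E has a majority.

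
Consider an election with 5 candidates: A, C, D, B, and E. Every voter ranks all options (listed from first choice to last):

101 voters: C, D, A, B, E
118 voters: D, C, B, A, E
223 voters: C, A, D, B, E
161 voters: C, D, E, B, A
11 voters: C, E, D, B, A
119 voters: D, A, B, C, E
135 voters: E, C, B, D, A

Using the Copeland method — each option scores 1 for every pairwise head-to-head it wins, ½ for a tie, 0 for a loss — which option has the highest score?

A: beats B and E; loses to C and D → score 2.
C: beats A, D, B, and E → score 4.
D: beats A, B, and E; loses to C → score 3.
B: beats E; loses to A, C, and D → score 1.
E: loses to A, C, D, and B → score 0.
C has the best pairwise record.

C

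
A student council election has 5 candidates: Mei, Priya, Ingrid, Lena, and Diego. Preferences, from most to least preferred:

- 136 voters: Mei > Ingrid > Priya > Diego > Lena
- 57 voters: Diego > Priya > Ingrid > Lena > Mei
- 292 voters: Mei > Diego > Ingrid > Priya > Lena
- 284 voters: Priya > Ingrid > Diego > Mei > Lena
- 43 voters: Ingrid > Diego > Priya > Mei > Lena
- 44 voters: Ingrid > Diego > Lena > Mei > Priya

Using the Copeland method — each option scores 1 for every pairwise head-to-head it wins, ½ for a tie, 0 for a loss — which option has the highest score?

Ingrid

Mei: beats Priya and Lena; ties Ingrid and Diego → score 3.
Priya: beats Lena; loses to Mei, Ingrid, and Diego → score 1.
Ingrid: beats Priya, Lena, and Diego; ties Mei → score 3.5.
Lena: loses to Mei, Priya, Ingrid, and Diego → score 0.
Diego: beats Priya and Lena; ties Mei; loses to Ingrid → score 2.5.
Ingrid has the best pairwise record.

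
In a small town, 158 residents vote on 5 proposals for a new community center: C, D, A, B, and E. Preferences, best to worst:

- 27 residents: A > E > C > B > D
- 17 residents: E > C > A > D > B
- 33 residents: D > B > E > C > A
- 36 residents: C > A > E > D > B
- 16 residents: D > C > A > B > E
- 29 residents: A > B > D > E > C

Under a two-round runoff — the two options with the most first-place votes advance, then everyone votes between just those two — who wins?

A

Round 1 first-place votes: C 36, D 49, A 56, B 0, E 17.
A and D advance.
Runoff: A is preferred to D by 109 voters; D by 49.
A wins the runoff.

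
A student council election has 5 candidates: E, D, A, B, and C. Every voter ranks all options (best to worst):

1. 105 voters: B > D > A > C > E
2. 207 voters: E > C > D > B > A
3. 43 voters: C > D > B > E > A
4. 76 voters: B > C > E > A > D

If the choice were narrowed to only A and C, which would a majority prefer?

C

Voters preferring A to C: 105; preferring C to A: 326.
C wins the head-to-head.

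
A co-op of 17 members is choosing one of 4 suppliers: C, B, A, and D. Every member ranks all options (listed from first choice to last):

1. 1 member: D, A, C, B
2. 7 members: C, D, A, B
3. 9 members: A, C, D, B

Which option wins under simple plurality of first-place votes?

First-place votes: C 7, B 0, A 9, D 1.
A has the most first-place votes.

A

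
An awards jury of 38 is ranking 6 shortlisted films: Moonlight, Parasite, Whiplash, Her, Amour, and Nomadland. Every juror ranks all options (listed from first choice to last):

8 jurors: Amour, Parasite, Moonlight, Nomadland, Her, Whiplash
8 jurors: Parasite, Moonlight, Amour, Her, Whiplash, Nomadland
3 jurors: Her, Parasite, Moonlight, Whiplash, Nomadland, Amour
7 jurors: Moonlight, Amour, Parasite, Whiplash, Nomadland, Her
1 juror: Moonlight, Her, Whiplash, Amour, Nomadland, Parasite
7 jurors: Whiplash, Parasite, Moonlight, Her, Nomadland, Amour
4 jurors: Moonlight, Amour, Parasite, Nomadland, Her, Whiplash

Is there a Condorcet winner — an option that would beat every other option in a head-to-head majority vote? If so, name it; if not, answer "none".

Checking pairwise contests:
Parasite beats Moonlight 26–12.
Amour beats Parasite 20–18.
Moonlight beats Whiplash 31–7.
Moonlight beats Her 35–3.
Moonlight beats Amour 30–8.
Moonlight beats Nomadland 38–0.
Every option loses at least one head-to-head, so there is no Condorcet winner.

none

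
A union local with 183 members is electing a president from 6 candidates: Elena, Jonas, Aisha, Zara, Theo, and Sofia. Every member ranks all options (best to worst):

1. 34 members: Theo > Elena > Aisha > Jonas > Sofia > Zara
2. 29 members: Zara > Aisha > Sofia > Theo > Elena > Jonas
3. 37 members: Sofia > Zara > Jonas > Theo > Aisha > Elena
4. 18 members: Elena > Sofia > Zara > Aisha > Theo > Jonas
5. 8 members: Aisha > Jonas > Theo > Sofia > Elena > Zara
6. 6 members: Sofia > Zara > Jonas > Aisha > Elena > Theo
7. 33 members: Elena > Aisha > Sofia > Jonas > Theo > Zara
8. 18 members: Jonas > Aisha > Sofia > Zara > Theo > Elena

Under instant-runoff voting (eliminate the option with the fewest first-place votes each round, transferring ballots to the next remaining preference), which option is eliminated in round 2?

Jonas

Round 1: Elena 51, Jonas 18, Aisha 8, Zara 29, Theo 34, Sofia 43. Eliminate Aisha.
Round 2: Elena 51, Jonas 26, Zara 29, Theo 34, Sofia 43. Eliminate Jonas.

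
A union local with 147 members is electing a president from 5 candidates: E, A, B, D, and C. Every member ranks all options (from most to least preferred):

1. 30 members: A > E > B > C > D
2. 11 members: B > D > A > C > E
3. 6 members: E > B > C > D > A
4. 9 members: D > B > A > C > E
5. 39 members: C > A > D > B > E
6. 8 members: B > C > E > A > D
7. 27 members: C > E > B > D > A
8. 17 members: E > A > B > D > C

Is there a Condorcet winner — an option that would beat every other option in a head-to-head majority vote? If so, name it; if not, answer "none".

none

Checking pairwise contests:
A beats E 89–58.
C beats A 80–67.
E beats B 80–67.
E beats D 88–59.
B beats C 81–66.
Every option loses at least one head-to-head, so there is no Condorcet winner.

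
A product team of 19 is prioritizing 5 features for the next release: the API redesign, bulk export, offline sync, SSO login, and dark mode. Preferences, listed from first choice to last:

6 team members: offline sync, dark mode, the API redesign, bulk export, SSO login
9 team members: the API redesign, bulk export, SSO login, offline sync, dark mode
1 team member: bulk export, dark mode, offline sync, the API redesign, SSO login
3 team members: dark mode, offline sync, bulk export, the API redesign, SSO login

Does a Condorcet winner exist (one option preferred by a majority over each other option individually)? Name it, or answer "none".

Checking pairwise contests:
offline sync beats the API redesign 10–9.
the API redesign beats bulk export 15–4.
bulk export beats offline sync 10–9.
the API redesign beats SSO login 19–0.
bulk export beats dark mode 10–9.
Every option loses at least one head-to-head, so there is no Condorcet winner.

none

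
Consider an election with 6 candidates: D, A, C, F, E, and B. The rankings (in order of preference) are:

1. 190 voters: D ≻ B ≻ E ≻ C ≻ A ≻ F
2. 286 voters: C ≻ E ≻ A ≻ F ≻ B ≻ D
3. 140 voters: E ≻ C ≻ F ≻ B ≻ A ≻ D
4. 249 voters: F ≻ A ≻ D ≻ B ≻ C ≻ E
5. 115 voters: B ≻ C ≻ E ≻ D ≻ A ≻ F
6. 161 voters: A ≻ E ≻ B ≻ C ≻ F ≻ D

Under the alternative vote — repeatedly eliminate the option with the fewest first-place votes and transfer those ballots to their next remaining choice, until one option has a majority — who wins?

Round 1: D 190, A 161, C 286, F 249, E 140, B 115. Eliminate B.
Round 2: D 190, A 161, C 401, F 249, E 140. Eliminate E.
Round 3: D 190, A 161, C 541, F 249. Eliminate A.
Round 4: D 190, C 702, F 249. C has a majority.

C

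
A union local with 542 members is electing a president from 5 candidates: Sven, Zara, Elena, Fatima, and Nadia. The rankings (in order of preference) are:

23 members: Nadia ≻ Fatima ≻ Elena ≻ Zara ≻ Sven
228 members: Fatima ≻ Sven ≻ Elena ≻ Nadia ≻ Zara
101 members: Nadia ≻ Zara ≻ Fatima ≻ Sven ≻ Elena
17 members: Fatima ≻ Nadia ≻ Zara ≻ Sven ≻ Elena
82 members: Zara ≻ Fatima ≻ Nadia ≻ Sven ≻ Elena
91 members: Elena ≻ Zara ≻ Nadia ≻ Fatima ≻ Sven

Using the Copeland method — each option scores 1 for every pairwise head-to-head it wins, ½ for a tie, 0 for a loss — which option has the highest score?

Fatima

Sven: beats Elena; loses to Zara, Fatima, and Nadia → score 1.
Zara: beats Sven and Fatima; loses to Elena and Nadia → score 2.
Elena: beats Zara and Nadia; loses to Sven and Fatima → score 2.
Fatima: beats Sven, Elena, and Nadia; loses to Zara → score 3.
Nadia: beats Sven and Zara; loses to Elena and Fatima → score 2.
Fatima has the best pairwise record.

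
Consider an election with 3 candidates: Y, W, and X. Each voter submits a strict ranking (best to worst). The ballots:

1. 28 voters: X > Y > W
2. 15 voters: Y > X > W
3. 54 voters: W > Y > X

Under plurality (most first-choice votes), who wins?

W

First-place votes: Y 15, W 54, X 28.
W has the most first-place votes.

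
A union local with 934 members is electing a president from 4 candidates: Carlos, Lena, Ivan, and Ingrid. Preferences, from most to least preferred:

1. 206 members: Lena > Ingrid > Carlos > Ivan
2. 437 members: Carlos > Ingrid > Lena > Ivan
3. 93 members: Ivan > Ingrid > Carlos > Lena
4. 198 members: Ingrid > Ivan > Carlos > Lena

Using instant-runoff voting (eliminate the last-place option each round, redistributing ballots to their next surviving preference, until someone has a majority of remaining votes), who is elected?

Ingrid

Round 1: Carlos 437, Lena 206, Ivan 93, Ingrid 198. Eliminate Ivan.
Round 2: Carlos 437, Lena 206, Ingrid 291. Eliminate Lena.
Round 3: Carlos 437, Ingrid 497. Ingrid has a majority.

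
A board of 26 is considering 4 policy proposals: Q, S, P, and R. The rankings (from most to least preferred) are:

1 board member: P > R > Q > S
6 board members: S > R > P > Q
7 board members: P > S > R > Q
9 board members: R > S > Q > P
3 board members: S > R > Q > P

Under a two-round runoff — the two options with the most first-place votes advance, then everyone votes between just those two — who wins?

S

Round 1 first-place votes: Q 0, S 9, P 8, R 9.
R and S advance.
Runoff: R is preferred to S by 10 voters; S by 16.
S wins the runoff.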